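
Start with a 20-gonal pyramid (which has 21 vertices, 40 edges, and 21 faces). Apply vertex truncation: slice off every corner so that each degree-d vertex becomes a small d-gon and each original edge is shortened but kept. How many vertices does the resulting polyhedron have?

80

Truncation replaces each original edge-end by a new vertex, so V′ = 2E = 80.
Each original edge survives, and each old vertex of degree d contributes d new edges; summing degrees gives Σd = 2E, so E′ = E + 2E = 3E = 120.
Each original face survives and each original vertex becomes one new face: F′ = F + V = 42.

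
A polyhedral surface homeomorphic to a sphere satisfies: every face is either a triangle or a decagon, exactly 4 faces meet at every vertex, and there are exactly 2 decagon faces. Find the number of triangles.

Let x be the number of triangles; then F = 2 + x.
Edge–face incidences: 2E = 10·2 + 3·x = 20 + 3x.
Every vertex has degree 4, so 4V = 2E.
Euler: V − E + F = 2 ⇒ (2E)/4 − E + (2 + x) = 2.
Multiply by 8: 2·(2E) − 4·(2E) + 8·(2 + x) = 16, i.e. 16 + 8x − 2·(20 + 3x) = 16.
Collecting terms: 2x − 24 = 16, so 2x = 40, so x = 20.
Then 2E = 20 + 3·20 = 80, so E = 40, V = 2E/4 = 20, F = 2 + 20 = 22.

20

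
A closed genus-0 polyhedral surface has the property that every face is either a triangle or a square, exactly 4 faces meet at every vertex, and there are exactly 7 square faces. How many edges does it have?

Let x be the number of triangles; then F = 7 + x.
Edge–face incidences: 2E = 4·7 + 3·x = 28 + 3x.
Every vertex has degree 4, so 4V = 2E.
Euler: V − E + F = 2 ⇒ (2E)/4 − E + (7 + x) = 2.
Multiply by 8: 2·(2E) − 4·(2E) + 8·(7 + x) = 16, i.e. 56 + 8x − 2·(28 + 3x) = 16.
Collecting terms: 2x = 16, so x = 8.
Then 2E = 28 + 3·8 = 52, so E = 26, V = 2E/4 = 13, F = 7 + 8 = 15.

26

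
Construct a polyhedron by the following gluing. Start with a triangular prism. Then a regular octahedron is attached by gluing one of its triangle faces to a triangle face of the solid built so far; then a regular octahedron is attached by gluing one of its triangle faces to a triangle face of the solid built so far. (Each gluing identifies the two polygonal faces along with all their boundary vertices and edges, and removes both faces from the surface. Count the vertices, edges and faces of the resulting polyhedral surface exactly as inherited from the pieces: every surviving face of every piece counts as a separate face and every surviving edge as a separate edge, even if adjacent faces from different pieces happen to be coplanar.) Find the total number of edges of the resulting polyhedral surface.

A triangular prism: V=6, E=9, F=5.
Attach a regular octahedron (V=6, E=12, F=8) along a 3-gon: merge 3 vertices and 3 edges, delete both glued faces → V=9, E=18, F=11.
Attach a regular octahedron (V=6, E=12, F=8) along a 3-gon: merge 3 vertices and 3 edges, delete both glued faces → V=12, E=27, F=17.
Check: V − E + F = 12 − 27 + 17 = 2.

27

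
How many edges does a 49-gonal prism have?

147

A prism on an n-gon has two n-gon bases and n rectangular sides: V = 2·49 = 98, E = 3·49 = 147, F = 49 + 2 = 51.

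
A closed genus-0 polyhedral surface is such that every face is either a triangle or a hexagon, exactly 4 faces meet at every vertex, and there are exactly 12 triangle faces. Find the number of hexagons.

2

Let x be the number of hexagons; then F = 12 + x.
Edge–face incidences: 2E = 3·12 + 6·x = 36 + 6x.
Every vertex has degree 4, so 4V = 2E.
Euler: V − E + F = 2 ⇒ (2E)/4 − E + (12 + x) = 2.
Multiply by 8: 2·(2E) − 4·(2E) + 8·(12 + x) = 16, i.e. 96 + 8x − 2·(36 + 6x) = 16.
Collecting terms: −4x + 24 = 16, so −4x = −8, so x = 2.
Then 2E = 36 + 6·2 = 48, so E = 24, V = 2E/4 = 12, F = 12 + 2 = 14.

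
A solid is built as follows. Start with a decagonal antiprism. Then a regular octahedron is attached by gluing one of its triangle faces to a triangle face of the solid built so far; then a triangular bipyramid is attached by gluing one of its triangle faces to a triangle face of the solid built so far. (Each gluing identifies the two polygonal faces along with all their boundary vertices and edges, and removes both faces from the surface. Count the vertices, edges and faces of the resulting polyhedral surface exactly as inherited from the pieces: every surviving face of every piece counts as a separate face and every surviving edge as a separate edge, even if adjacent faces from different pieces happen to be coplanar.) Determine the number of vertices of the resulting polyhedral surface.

25

A decagonal antiprism: V=20, E=40, F=22.
Attach a regular octahedron (V=6, E=12, F=8) along a 3-gon: merge 3 vertices and 3 edges, delete both glued faces → V=23, E=49, F=28.
Attach a triangular bipyramid (V=5, E=9, F=6) along a 3-gon: merge 3 vertices and 3 edges, delete both glued faces → V=25, E=55, F=32.
Check: V − E + F = 25 − 55 + 32 = 2.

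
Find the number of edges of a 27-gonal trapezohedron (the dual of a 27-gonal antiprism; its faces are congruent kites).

108

The n-trapezohedron (dual of the n-antiprism) has V = 2·27 + 2 = 56, E = 4·27 = 108, F = 2·27 = 54.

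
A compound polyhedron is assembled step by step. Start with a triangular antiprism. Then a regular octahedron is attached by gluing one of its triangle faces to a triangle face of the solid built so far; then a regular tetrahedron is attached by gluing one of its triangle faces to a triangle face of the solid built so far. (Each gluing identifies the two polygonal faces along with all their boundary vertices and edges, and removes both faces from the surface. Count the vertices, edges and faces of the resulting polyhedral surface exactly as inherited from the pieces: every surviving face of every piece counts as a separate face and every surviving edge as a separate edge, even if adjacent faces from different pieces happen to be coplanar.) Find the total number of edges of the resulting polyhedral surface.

A triangular antiprism: V=6, E=12, F=8.
Attach a regular octahedron (V=6, E=12, F=8) along a 3-gon: merge 3 vertices and 3 edges, delete both glued faces → V=9, E=21, F=14.
Attach a regular tetrahedron (V=4, E=6, F=4) along a 3-gon: merge 3 vertices and 3 edges, delete both glued faces → V=10, E=24, F=16.
Check: V − E + F = 10 − 24 + 16 = 2.

24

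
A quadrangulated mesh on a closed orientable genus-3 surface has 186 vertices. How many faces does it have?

190

χ = 2 − 2·3 = -4, and every face is a square so 4F = 2E.
V − E + F = -4 with E = 4F/2 gives 186 − (4/2 − 1)·F = -4, so F = 190 and E = 380.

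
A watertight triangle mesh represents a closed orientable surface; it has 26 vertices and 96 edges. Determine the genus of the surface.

Every face is a triangle and each edge borders two faces, so 3F = 2·96, giving F = 64.
χ = V − E + F = 26 − 96 + 64 = -6.
For a closed orientable surface χ = 2 − 2g, so g = (2 − (-6))/2 = 4.

4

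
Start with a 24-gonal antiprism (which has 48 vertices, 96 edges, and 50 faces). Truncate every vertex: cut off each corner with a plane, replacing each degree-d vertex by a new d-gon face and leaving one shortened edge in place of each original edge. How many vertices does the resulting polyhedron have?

Truncation replaces each original edge-end by a new vertex, so V′ = 2E = 192.
Each original edge survives, and each old vertex of degree d contributes d new edges; summing degrees gives Σd = 2E, so E′ = E + 2E = 3E = 288.
Each original face survives and each original vertex becomes one new face: F′ = F + V = 98.

192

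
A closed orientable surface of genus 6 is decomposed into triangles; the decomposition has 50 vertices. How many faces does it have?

120

χ = 2 − 2·6 = -10, and every face is a triangle so 3F = 2E.
V − E + F = -10 with E = 3F/2 gives 50 − (3/2 − 1)·F = -10, so F = 120 and E = 180.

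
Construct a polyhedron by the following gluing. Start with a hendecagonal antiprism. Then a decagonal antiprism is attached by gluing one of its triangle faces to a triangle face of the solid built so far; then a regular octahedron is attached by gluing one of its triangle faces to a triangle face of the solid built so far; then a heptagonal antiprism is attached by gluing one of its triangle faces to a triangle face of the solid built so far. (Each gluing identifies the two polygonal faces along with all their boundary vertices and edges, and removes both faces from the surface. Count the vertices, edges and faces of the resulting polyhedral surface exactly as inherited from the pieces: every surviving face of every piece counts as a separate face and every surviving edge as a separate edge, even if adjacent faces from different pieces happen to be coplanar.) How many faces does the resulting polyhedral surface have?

64

A hendecagonal antiprism: V=22, E=44, F=24.
Attach a decagonal antiprism (V=20, E=40, F=22) along a 3-gon: merge 3 vertices and 3 edges, delete both glued faces → V=39, E=81, F=44.
Attach a regular octahedron (V=6, E=12, F=8) along a 3-gon: merge 3 vertices and 3 edges, delete both glued faces → V=42, E=90, F=50.
Attach a heptagonal antiprism (V=14, E=28, F=16) along a 3-gon: merge 3 vertices and 3 edges, delete both glued faces → V=53, E=115, F=64.
Check: V − E + F = 53 − 115 + 64 = 2.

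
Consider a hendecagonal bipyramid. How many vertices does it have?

13

A bipyramid over an n-gon has 2n triangular faces and n + 2 vertices: V = 11 + 2 = 13, E = 3·11 = 33, F = 2·11 = 22.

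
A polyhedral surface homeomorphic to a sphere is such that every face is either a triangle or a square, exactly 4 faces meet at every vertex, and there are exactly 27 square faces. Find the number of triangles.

8

Let x be the number of triangles; then F = 27 + x.
Edge–face incidences: 2E = 4·27 + 3·x = 108 + 3x.
Every vertex has degree 4, so 4V = 2E.
Euler: V − E + F = 2 ⇒ (2E)/4 − E + (27 + x) = 2.
Multiply by 8: 2·(2E) − 4·(2E) + 8·(27 + x) = 16, i.e. 216 + 8x − 2·(108 + 3x) = 16.
Collecting terms: 2x = 16, so x = 8.
Then 2E = 108 + 3·8 = 132, so E = 66, V = 2E/4 = 33, F = 27 + 8 = 35.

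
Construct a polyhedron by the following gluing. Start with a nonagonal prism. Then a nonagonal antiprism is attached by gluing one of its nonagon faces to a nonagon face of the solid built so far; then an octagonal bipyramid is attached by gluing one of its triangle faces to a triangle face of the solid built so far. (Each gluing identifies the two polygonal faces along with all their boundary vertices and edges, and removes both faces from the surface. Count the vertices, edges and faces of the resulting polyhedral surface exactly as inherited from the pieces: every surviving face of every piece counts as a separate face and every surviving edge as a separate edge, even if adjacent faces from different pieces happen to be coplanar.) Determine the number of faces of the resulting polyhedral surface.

43

A nonagonal prism: V=18, E=27, F=11.
Attach a nonagonal antiprism (V=18, E=36, F=20) along a 9-gon: merge 9 vertices and 9 edges, delete both glued faces → V=27, E=54, F=29.
Attach an octagonal bipyramid (V=10, E=24, F=16) along a 3-gon: merge 3 vertices and 3 edges, delete both glued faces → V=34, E=75, F=43.
Check: V − E + F = 34 − 75 + 43 = 2.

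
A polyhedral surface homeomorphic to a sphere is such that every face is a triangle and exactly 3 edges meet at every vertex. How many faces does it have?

Each face has 3 edges and each edge borders two faces, so 2E = 3F.
Each vertex has degree 3, so 3V = 2E and hence V = 3F/3.
Euler: V − E + F = 2 ⇒ (3F/3) − (3F/2) + F = 2.
Multiply by 6: (6 − 9 + 6)F = 12, i.e. 3F = 12.
So F = 4, E = 3·4/2 = 6, V = 3·4/3 = 4.

4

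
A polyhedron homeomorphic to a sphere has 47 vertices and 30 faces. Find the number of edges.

75

Here V − E + F = 2.
E = V + F − (2) = 47 + 30 − (2) = 75.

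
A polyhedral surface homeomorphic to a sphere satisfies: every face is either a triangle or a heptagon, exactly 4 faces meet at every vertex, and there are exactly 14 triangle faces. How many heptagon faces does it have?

2

Let x be the number of heptagons; then F = 14 + x.
Edge–face incidences: 2E = 3·14 + 7·x = 42 + 7x.
Every vertex has degree 4, so 4V = 2E.
Euler: V − E + F = 2 ⇒ (2E)/4 − E + (14 + x) = 2.
Multiply by 8: 2·(2E) − 4·(2E) + 8·(14 + x) = 16, i.e. 112 + 8x − 2·(42 + 7x) = 16.
Collecting terms: −6x + 28 = 16, so −6x = −12, so x = 2.
Then 2E = 42 + 7·2 = 56, so E = 28, V = 2E/4 = 14, F = 14 + 2 = 16.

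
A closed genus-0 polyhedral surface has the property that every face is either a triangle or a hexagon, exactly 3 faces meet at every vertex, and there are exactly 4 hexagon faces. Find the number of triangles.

Let x be the number of triangles; then F = 4 + x.
Edge–face incidences: 2E = 6·4 + 3·x = 24 + 3x.
Every vertex has degree 3, so 3V = 2E.
Euler: V − E + F = 2 ⇒ (2E)/3 − E + (4 + x) = 2.
Multiply by 6: 2·(2E) − 3·(2E) + 6·(4 + x) = 12, i.e. 24 + 6x − (24 + 3x) = 12.
Collecting terms: 3x = 12, so x = 4.
Then 2E = 24 + 3·4 = 36, so E = 18, V = 2E/3 = 12, F = 4 + 4 = 8.

4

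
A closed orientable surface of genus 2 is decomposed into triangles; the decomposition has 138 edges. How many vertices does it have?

χ = 2 − 2·2 = -2, and every face is a triangle so 3F = 2E.
F = 2E/3 = 92. Then V = -2 + E − F = -2 + 138 − 92 = 44.

44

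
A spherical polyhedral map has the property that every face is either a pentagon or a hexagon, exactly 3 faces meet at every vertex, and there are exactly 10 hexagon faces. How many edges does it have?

Let x be the number of pentagons; then F = 10 + x.
Edge–face incidences: 2E = 6·10 + 5·x = 60 + 5x.
Every vertex has degree 3, so 3V = 2E.
Euler: V − E + F = 2 ⇒ (2E)/3 − E + (10 + x) = 2.
Multiply by 6: 2·(2E) − 3·(2E) + 6·(10 + x) = 12, i.e. 60 + 6x − (60 + 5x) = 12.
Collecting terms: x = 12.
Then 2E = 60 + 5·12 = 120, so E = 60, V = 2E/3 = 40, F = 10 + 12 = 22.

60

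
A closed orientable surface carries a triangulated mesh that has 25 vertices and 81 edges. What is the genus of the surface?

Every face is a triangle and each edge borders two faces, so 3F = 2·81, giving F = 54.
χ = V − E + F = 25 − 81 + 54 = -2.
For a closed orientable surface χ = 2 − 2g, so g = (2 − (-2))/2 = 2.

2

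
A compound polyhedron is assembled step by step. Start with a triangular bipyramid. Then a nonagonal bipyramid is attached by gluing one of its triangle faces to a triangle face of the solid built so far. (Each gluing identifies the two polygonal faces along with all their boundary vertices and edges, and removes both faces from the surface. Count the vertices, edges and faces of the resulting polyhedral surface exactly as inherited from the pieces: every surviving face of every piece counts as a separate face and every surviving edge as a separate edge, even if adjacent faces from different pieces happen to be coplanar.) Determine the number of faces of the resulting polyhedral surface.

A triangular bipyramid: V=5, E=9, F=6.
Attach a nonagonal bipyramid (V=11, E=27, F=18) along a 3-gon: merge 3 vertices and 3 edges, delete both glued faces → V=13, E=33, F=22.
Check: V − E + F = 13 − 33 + 22 = 2.

22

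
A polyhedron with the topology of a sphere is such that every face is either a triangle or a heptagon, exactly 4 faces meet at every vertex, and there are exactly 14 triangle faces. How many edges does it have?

28

Let x be the number of heptagons; then F = 14 + x.
Edge–face incidences: 2E = 3·14 + 7·x = 42 + 7x.
Every vertex has degree 4, so 4V = 2E.
Euler: V − E + F = 2 ⇒ (2E)/4 − E + (14 + x) = 2.
Multiply by 8: 2·(2E) − 4·(2E) + 8·(14 + x) = 16, i.e. 112 + 8x − 2·(42 + 7x) = 16.
Collecting terms: −6x + 28 = 16, so −6x = −12, so x = 2.
Then 2E = 42 + 7·2 = 56, so E = 28, V = 2E/4 = 14, F = 14 + 2 = 16.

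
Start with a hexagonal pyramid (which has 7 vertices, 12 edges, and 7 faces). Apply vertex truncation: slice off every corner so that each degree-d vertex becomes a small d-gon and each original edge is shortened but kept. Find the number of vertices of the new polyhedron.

Truncation replaces each original edge-end by a new vertex, so V′ = 2E = 24.
Each original edge survives, and each old vertex of degree d contributes d new edges; summing degrees gives Σd = 2E, so E′ = E + 2E = 3E = 36.
Each original face survives and each original vertex becomes one new face: F′ = F + V = 14.

24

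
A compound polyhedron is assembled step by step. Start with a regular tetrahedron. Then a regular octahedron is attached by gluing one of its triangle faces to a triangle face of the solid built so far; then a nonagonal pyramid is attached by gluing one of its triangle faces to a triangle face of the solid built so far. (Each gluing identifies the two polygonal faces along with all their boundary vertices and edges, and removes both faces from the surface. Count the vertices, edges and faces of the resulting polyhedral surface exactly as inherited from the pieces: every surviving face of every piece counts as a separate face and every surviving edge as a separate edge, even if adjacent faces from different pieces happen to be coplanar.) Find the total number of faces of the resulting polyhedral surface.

A regular tetrahedron: V=4, E=6, F=4.
Attach a regular octahedron (V=6, E=12, F=8) along a 3-gon: merge 3 vertices and 3 edges, delete both glued faces → V=7, E=15, F=10.
Attach a nonagonal pyramid (V=10, E=18, F=10) along a 3-gon: merge 3 vertices and 3 edges, delete both glued faces → V=14, E=30, F=18.
Check: V − E + F = 14 − 30 + 18 = 2.

18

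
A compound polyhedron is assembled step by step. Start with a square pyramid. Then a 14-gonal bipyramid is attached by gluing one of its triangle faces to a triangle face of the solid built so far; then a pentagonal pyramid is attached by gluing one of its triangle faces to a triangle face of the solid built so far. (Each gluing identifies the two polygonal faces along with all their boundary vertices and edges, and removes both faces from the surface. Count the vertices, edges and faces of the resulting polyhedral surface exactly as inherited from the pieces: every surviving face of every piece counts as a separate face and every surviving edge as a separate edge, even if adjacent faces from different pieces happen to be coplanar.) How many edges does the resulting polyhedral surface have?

A square pyramid: V=5, E=8, F=5.
Attach a 14-gonal bipyramid (V=16, E=42, F=28) along a 3-gon: merge 3 vertices and 3 edges, delete both glued faces → V=18, E=47, F=31.
Attach a pentagonal pyramid (V=6, E=10, F=6) along a 3-gon: merge 3 vertices and 3 edges, delete both glued faces → V=21, E=54, F=35.
Check: V − E + F = 21 − 54 + 35 = 2.

54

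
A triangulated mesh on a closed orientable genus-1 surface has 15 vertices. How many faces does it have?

30

χ = 2 − 2·1 = 0, and every face is a triangle so 3F = 2E.
V − E + F = 0 with E = 3F/2 gives 15 − (3/2 − 1)·F = 0, so F = 30 and E = 45.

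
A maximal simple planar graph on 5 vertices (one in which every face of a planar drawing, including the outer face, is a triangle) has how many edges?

9

In a plane triangulation 3F = 2E and V − E + F = 2, so E = 3V − 6 = 3·5 − 6 = 9.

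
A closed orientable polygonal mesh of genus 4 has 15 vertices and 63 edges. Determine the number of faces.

For a closed orientable surface of genus 4, χ = 2 − 2·4 = -6.
F = -6 − V + E = -6 − 15 + 63 = 42.

42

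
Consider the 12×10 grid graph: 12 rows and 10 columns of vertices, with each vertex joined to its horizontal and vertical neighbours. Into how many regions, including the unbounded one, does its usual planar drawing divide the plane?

The grid has V = 12·10 = 120 vertices and E = 12·9 + 10·11 = 218 edges.
F = 2 − V + E = 2 − 120 + 218 = 100.

100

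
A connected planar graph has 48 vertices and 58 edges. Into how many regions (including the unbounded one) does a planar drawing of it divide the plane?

Euler's formula for a connected plane graph: V − E + F = 2, so F = 2 − 48 + 58 = 12.

12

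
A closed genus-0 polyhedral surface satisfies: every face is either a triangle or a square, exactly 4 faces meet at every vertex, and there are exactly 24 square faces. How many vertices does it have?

30

Let x be the number of triangles; then F = 24 + x.
Edge–face incidences: 2E = 4·24 + 3·x = 96 + 3x.
Every vertex has degree 4, so 4V = 2E.
Euler: V − E + F = 2 ⇒ (2E)/4 − E + (24 + x) = 2.
Multiply by 8: 2·(2E) − 4·(2E) + 8·(24 + x) = 16, i.e. 192 + 8x − 2·(96 + 3x) = 16.
Collecting terms: 2x = 16, so x = 8.
Then 2E = 96 + 3·8 = 120, so E = 60, V = 2E/4 = 30, F = 24 + 8 = 32.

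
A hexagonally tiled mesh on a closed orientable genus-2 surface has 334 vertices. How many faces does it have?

168

χ = 2 − 2·2 = -2, and every face is a hexagon so 6F = 2E.
V − E + F = -2 with E = 6F/2 gives 334 − (6/2 − 1)·F = -2, so F = 168 and E = 504.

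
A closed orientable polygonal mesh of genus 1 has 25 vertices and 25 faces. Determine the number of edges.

50

For a closed orientable surface of genus 1, χ = 2 − 2·1 = 0.
E = V + F − (0) = 25 + 25 − (0) = 50.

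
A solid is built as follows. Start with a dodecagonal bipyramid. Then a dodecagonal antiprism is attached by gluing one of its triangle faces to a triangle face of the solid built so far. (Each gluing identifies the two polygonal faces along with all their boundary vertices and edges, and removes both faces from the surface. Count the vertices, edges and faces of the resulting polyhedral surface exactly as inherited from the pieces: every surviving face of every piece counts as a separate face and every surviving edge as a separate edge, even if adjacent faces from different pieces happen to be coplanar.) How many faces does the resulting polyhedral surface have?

48

A dodecagonal bipyramid: V=14, E=36, F=24.
Attach a dodecagonal antiprism (V=24, E=48, F=26) along a 3-gon: merge 3 vertices and 3 edges, delete both glued faces → V=35, E=81, F=48.
Check: V − E + F = 35 − 81 + 48 = 2.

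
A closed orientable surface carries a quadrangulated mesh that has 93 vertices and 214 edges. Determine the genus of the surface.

8

Every face is a square and each edge borders two faces, so 4F = 2·214, giving F = 107.
χ = V − E + F = 93 − 214 + 107 = -14.
For a closed orientable surface χ = 2 − 2g, so g = (2 − (-14))/2 = 8.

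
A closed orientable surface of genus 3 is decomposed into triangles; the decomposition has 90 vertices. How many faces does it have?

χ = 2 − 2·3 = -4, and every face is a triangle so 3F = 2E.
V − E + F = -4 with E = 3F/2 gives 90 − (3/2 − 1)·F = -4, so F = 188 and E = 282.

188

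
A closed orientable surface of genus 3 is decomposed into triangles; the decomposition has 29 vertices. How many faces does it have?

χ = 2 − 2·3 = -4, and every face is a triangle so 3F = 2E.
V − E + F = -4 with E = 3F/2 gives 29 − (3/2 − 1)·F = -4, so F = 66 and E = 99.

66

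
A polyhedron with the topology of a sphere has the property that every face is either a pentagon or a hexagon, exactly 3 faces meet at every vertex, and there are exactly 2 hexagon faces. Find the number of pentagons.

Let x be the number of pentagons; then F = 2 + x.
Edge–face incidences: 2E = 6·2 + 5·x = 12 + 5x.
Every vertex has degree 3, so 3V = 2E.
Euler: V − E + F = 2 ⇒ (2E)/3 − E + (2 + x) = 2.
Multiply by 6: 2·(2E) − 3·(2E) + 6·(2 + x) = 12, i.e. 12 + 6x − (12 + 5x) = 12.
Collecting terms: x = 12.
Then 2E = 12 + 5·12 = 72, so E = 36, V = 2E/3 = 24, F = 2 + 12 = 14.

12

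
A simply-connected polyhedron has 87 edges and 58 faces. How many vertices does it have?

Here V − E + F = 2.
V = 2 + E − F = 2 + 87 − 58 = 31.

31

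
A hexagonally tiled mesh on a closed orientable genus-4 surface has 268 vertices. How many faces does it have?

χ = 2 − 2·4 = -6, and every face is a hexagon so 6F = 2E.
V − E + F = -6 with E = 6F/2 gives 268 − (6/2 − 1)·F = -6, so F = 137 and E = 411.

137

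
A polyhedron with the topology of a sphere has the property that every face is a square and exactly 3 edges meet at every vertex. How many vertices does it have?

8

Each face has 4 edges and each edge borders two faces, so 2E = 4F.
Each vertex has degree 3, so 3V = 2E and hence V = 4F/3.
Euler: V − E + F = 2 ⇒ (4F/3) − (4F/2) + F = 2.
Multiply by 6: (8 − 12 + 6)F = 12, i.e. 2F = 12.
So F = 6, E = 4·6/2 = 12, V = 4·6/3 = 8.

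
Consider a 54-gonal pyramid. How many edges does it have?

A pyramid on an n-gon base has one n-gon and n triangles: V = 54 + 1 = 55, E = 2·54 = 108, F = 54 + 1 = 55.

108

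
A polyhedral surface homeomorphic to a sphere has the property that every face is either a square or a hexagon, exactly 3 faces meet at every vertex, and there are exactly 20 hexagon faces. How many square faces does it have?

Let x be the number of squares; then F = 20 + x.
Edge–face incidences: 2E = 6·20 + 4·x = 120 + 4x.
Every vertex has degree 3, so 3V = 2E.
Euler: V − E + F = 2 ⇒ (2E)/3 − E + (20 + x) = 2.
Multiply by 6: 2·(2E) − 3·(2E) + 6·(20 + x) = 12, i.e. 120 + 6x − (120 + 4x) = 12.
Collecting terms: 2x = 12, so x = 6.
Then 2E = 120 + 4·6 = 144, so E = 72, V = 2E/3 = 48, F = 20 + 6 = 26.

6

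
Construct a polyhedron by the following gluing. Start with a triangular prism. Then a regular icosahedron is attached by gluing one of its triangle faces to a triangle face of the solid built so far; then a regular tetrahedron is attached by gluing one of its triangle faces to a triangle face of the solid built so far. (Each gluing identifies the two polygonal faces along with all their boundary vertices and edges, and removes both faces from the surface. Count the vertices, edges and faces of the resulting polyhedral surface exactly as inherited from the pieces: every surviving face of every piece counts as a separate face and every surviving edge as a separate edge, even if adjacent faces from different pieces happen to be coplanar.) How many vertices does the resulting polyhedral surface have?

A triangular prism: V=6, E=9, F=5.
Attach a regular icosahedron (V=12, E=30, F=20) along a 3-gon: merge 3 vertices and 3 edges, delete both glued faces → V=15, E=36, F=23.
Attach a regular tetrahedron (V=4, E=6, F=4) along a 3-gon: merge 3 vertices and 3 edges, delete both glued faces → V=16, E=39, F=25.
Check: V − E + F = 16 − 39 + 25 = 2.

16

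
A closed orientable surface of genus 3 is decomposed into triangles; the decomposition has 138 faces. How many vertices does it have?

χ = 2 − 2·3 = -4, and every face is a triangle so 3F = 2E.
E = 3·138/2 = 207. Then V = -4 + E − F = -4 + 207 − 138 = 65.

65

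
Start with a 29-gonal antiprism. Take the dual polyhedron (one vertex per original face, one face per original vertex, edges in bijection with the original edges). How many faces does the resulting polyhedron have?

The base solid has V = 58, E = 116, F = 60.
The dual swaps V and F and preserves E: V′ = F = 60, E′ = E = 116, F′ = V = 58.

58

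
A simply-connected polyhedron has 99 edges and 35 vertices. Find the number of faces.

Here V − E + F = 2.
F = 2 − V + E = 2 − 35 + 99 = 66.

66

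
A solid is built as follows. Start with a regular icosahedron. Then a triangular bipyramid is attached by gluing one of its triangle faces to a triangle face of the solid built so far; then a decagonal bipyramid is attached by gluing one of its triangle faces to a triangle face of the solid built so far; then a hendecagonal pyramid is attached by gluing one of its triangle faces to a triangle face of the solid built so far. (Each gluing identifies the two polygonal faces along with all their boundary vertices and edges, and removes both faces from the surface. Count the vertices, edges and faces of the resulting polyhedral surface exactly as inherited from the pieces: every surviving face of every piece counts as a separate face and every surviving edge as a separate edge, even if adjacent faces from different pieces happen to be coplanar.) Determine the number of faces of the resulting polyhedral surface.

52

A regular icosahedron: V=12, E=30, F=20.
Attach a triangular bipyramid (V=5, E=9, F=6) along a 3-gon: merge 3 vertices and 3 edges, delete both glued faces → V=14, E=36, F=24.
Attach a decagonal bipyramid (V=12, E=30, F=20) along a 3-gon: merge 3 vertices and 3 edges, delete both glued faces → V=23, E=63, F=42.
Attach a hendecagonal pyramid (V=12, E=22, F=12) along a 3-gon: merge 3 vertices and 3 edges, delete both glued faces → V=32, E=82, F=52.
Check: V − E + F = 32 − 82 + 52 = 2.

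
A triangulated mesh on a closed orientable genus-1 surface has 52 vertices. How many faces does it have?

χ = 2 − 2·1 = 0, and every face is a triangle so 3F = 2E.
V − E + F = 0 with E = 3F/2 gives 52 − (3/2 − 1)·F = 0, so F = 104 and E = 156.

104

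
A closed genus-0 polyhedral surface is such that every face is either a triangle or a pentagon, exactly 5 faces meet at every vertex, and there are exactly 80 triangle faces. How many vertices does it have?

60

Let x be the number of pentagons; then F = 80 + x.
Edge–face incidences: 2E = 3·80 + 5·x = 240 + 5x.
Every vertex has degree 5, so 5V = 2E.
Euler: V − E + F = 2 ⇒ (2E)/5 − E + (80 + x) = 2.
Multiply by 10: 2·(2E) − 5·(2E) + 10·(80 + x) = 20, i.e. 800 + 10x − 3·(240 + 5x) = 20.
Collecting terms: −5x + 80 = 20, so −5x = −60, so x = 12.
Then 2E = 240 + 5·12 = 300, so E = 150, V = 2E/5 = 60, F = 80 + 12 = 92.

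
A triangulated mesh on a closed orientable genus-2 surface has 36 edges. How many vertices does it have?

χ = 2 − 2·2 = -2, and every face is a triangle so 3F = 2E.
F = 2E/3 = 24. Then V = -2 + E − F = -2 + 36 − 24 = 10.

10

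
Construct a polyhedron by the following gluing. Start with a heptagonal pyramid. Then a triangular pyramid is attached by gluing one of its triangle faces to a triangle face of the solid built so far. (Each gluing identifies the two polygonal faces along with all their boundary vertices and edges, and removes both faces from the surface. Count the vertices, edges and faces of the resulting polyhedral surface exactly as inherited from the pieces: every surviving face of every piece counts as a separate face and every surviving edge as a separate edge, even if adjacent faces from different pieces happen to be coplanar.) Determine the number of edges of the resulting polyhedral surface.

A heptagonal pyramid: V=8, E=14, F=8.
Attach a triangular pyramid (V=4, E=6, F=4) along a 3-gon: merge 3 vertices and 3 edges, delete both glued faces → V=9, E=17, F=10.
Check: V − E + F = 9 − 17 + 10 = 2.

17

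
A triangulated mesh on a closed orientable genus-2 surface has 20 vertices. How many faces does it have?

χ = 2 − 2·2 = -2, and every face is a triangle so 3F = 2E.
V − E + F = -2 with E = 3F/2 gives 20 − (3/2 − 1)·F = -2, so F = 44 and E = 66.

44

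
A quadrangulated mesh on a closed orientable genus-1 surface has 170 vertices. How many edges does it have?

χ = 2 − 2·1 = 0, and every face is a square so 4F = 2E.
V − E + F = 0 with E = 4F/2 gives 170 − (4/2 − 1)·F = 0, so F = 170 and E = 340.

340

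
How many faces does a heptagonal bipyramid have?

14

A bipyramid over an n-gon has 2n triangular faces and n + 2 vertices: V = 7 + 2 = 9, E = 3·7 = 21, F = 2·7 = 14.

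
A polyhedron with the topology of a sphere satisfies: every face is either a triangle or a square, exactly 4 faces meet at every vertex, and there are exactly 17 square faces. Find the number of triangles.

8

Let x be the number of triangles; then F = 17 + x.
Edge–face incidences: 2E = 4·17 + 3·x = 68 + 3x.
Every vertex has degree 4, so 4V = 2E.
Euler: V − E + F = 2 ⇒ (2E)/4 − E + (17 + x) = 2.
Multiply by 8: 2·(2E) − 4·(2E) + 8·(17 + x) = 16, i.e. 136 + 8x − 2·(68 + 3x) = 16.
Collecting terms: 2x = 16, so x = 8.
Then 2E = 68 + 3·8 = 92, so E = 46, V = 2E/4 = 23, F = 17 + 8 = 25.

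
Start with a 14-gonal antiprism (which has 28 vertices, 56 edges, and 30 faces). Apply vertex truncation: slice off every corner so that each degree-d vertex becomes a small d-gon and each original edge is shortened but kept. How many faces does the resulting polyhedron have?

58

Truncation replaces each original edge-end by a new vertex, so V′ = 2E = 112.
Each original edge survives, and each old vertex of degree d contributes d new edges; summing degrees gives Σd = 2E, so E′ = E + 2E = 3E = 168.
Each original face survives and each original vertex becomes one new face: F′ = F + V = 58.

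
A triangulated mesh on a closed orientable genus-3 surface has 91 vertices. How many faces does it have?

190

χ = 2 − 2·3 = -4, and every face is a triangle so 3F = 2E.
V − E + F = -4 with E = 3F/2 gives 91 − (3/2 − 1)·F = -4, so F = 190 and E = 285.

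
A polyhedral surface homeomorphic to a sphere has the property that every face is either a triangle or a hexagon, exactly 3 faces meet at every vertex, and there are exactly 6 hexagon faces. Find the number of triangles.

4

Let x be the number of triangles; then F = 6 + x.
Edge–face incidences: 2E = 6·6 + 3·x = 36 + 3x.
Every vertex has degree 3, so 3V = 2E.
Euler: V − E + F = 2 ⇒ (2E)/3 − E + (6 + x) = 2.
Multiply by 6: 2·(2E) − 3·(2E) + 6·(6 + x) = 12, i.e. 36 + 6x − (36 + 3x) = 12.
Collecting terms: 3x = 12, so x = 4.
Then 2E = 36 + 3·4 = 48, so E = 24, V = 2E/3 = 16, F = 6 + 4 = 10.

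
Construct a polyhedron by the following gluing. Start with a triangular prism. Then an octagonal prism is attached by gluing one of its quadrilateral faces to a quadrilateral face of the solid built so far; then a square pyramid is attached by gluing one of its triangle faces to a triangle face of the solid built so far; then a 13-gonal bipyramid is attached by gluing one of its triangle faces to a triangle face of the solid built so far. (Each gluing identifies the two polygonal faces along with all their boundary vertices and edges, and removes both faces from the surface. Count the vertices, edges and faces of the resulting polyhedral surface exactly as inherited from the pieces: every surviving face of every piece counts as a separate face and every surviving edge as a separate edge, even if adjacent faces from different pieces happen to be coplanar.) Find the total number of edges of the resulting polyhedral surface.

70

A triangular prism: V=6, E=9, F=5.
Attach an octagonal prism (V=16, E=24, F=10) along a 4-gon: merge 4 vertices and 4 edges, delete both glued faces → V=18, E=29, F=13.
Attach a square pyramid (V=5, E=8, F=5) along a 3-gon: merge 3 vertices and 3 edges, delete both glued faces → V=20, E=34, F=16.
Attach a 13-gonal bipyramid (V=15, E=39, F=26) along a 3-gon: merge 3 vertices and 3 edges, delete both glued faces → V=32, E=70, F=40.
Check: V − E + F = 32 − 70 + 40 = 2.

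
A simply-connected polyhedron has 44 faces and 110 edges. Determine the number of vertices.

68

Here V − E + F = 2.
V = 2 + E − F = 2 + 110 − 44 = 68.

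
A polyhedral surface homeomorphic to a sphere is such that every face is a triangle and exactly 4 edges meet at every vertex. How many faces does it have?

8

Each face has 3 edges and each edge borders two faces, so 2E = 3F.
Each vertex has degree 4, so 4V = 2E and hence V = 3F/4.
Euler: V − E + F = 2 ⇒ (3F/4) − (3F/2) + F = 2.
Multiply by 8: (6 − 12 + 8)F = 16, i.e. 2F = 16.
So F = 8, E = 3·8/2 = 12, V = 3·8/4 = 6.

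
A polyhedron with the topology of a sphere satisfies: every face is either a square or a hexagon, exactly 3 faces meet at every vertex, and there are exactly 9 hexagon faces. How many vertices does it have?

26

Let x be the number of squares; then F = 9 + x.
Edge–face incidences: 2E = 6·9 + 4·x = 54 + 4x.
Every vertex has degree 3, so 3V = 2E.
Euler: V − E + F = 2 ⇒ (2E)/3 − E + (9 + x) = 2.
Multiply by 6: 2·(2E) − 3·(2E) + 6·(9 + x) = 12, i.e. 54 + 6x − (54 + 4x) = 12.
Collecting terms: 2x = 12, so x = 6.
Then 2E = 54 + 4·6 = 78, so E = 39, V = 2E/3 = 26, F = 9 + 6 = 15.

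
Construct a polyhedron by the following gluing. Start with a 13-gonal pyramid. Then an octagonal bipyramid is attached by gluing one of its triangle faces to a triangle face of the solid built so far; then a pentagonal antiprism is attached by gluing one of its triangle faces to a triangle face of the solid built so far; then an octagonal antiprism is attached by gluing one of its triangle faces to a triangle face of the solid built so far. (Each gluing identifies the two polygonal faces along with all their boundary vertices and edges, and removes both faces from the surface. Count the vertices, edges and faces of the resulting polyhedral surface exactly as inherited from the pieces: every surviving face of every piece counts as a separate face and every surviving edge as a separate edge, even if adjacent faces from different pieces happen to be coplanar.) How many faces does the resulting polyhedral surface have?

54

A 13-gonal pyramid: V=14, E=26, F=14.
Attach an octagonal bipyramid (V=10, E=24, F=16) along a 3-gon: merge 3 vertices and 3 edges, delete both glued faces → V=21, E=47, F=28.
Attach a pentagonal antiprism (V=10, E=20, F=12) along a 3-gon: merge 3 vertices and 3 edges, delete both glued faces → V=28, E=64, F=38.
Attach an octagonal antiprism (V=16, E=32, F=18) along a 3-gon: merge 3 vertices and 3 edges, delete both glued faces → V=41, E=93, F=54.
Check: V − E + F = 41 − 93 + 54 = 2.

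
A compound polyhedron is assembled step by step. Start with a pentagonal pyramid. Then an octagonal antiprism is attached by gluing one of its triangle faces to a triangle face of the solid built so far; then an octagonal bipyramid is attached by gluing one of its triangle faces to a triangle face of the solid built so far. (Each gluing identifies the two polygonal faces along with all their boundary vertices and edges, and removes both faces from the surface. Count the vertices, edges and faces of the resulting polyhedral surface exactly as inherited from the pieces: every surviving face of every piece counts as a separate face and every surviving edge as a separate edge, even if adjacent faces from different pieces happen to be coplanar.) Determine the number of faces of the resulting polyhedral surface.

A pentagonal pyramid: V=6, E=10, F=6.
Attach an octagonal antiprism (V=16, E=32, F=18) along a 3-gon: merge 3 vertices and 3 edges, delete both glued faces → V=19, E=39, F=22.
Attach an octagonal bipyramid (V=10, E=24, F=16) along a 3-gon: merge 3 vertices and 3 edges, delete both glued faces → V=26, E=60, F=36.
Check: V − E + F = 26 − 60 + 36 = 2.

36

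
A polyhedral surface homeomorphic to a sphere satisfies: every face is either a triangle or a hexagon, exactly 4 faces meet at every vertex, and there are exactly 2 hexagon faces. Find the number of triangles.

Let x be the number of triangles; then F = 2 + x.
Edge–face incidences: 2E = 6·2 + 3·x = 12 + 3x.
Every vertex has degree 4, so 4V = 2E.
Euler: V − E + F = 2 ⇒ (2E)/4 − E + (2 + x) = 2.
Multiply by 8: 2·(2E) − 4·(2E) + 8·(2 + x) = 16, i.e. 16 + 8x − 2·(12 + 3x) = 16.
Collecting terms: 2x − 8 = 16, so 2x = 24, so x = 12.
Then 2E = 12 + 3·12 = 48, so E = 24, V = 2E/4 = 12, F = 2 + 12 = 14.

12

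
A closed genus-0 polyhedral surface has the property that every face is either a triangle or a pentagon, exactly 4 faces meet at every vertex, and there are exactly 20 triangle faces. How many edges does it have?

Let x be the number of pentagons; then F = 20 + x.
Edge–face incidences: 2E = 3·20 + 5·x = 60 + 5x.
Every vertex has degree 4, so 4V = 2E.
Euler: V − E + F = 2 ⇒ (2E)/4 − E + (20 + x) = 2.
Multiply by 8: 2·(2E) − 4·(2E) + 8·(20 + x) = 16, i.e. 160 + 8x − 2·(60 + 5x) = 16.
Collecting terms: −2x + 40 = 16, so −2x = −24, so x = 12.
Then 2E = 60 + 5·12 = 120, so E = 60, V = 2E/4 = 30, F = 20 + 12 = 32.

60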